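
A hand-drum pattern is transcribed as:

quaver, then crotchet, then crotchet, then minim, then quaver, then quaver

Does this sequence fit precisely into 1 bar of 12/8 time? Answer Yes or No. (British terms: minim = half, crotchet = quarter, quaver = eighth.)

One bar of 12/8 = 12 eighth notes.
Convert each value to eighth notes: quaver = 1; crotchet = 2; crotchet = 2; minim = 4; quaver = 1; quaver = 1.
Adding: 1 + 2 + 2 + 4 + 1 + 1 = 11.
11 falls short of 12, so the answer is No.

No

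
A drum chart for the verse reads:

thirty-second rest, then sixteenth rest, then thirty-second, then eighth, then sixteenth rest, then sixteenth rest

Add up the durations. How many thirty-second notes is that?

In thirty-second notes: thirty-second rest = 1; sixteenth rest = 2; thirty-second = 1; eighth = 4; sixteenth rest = 2; sixteenth rest = 2.
Adding: 1 + 2 + 1 + 4 + 2 + 2 = 12 thirty-second notes.

12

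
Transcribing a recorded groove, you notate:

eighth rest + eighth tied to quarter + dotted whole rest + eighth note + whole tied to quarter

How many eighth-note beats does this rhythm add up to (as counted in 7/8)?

One eighth-note beat = 2 sixteenth notes.
Convert each value to sixteenth notes: eighth rest = 2; eighth tied to quarter (eighth + quarter) = 6; dotted whole rest = 24; eighth note = 2; whole tied to quarter (whole + quarter) = 20.
Sum: 2 + 6 + 24 + 2 + 20 = 54.
54 ÷ 2 = 27 beats.

27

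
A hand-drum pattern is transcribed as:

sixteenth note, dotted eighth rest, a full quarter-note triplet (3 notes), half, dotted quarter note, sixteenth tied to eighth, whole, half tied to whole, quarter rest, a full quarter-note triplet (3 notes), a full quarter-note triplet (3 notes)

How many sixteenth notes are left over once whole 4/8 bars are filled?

1

One bar of 4/8 = 8 sixteenth notes.
Working in sixteenth notes: sixteenth note = 1; dotted eighth rest = 3; a full quarter-note triplet (3 notes) (three triplet quarters span one half) = 8; half = 8; dotted quarter note = 6; sixteenth tied to eighth (sixteenth + eighth) = 3; whole = 16; half tied to whole (half + whole) = 24; quarter rest = 4; a full quarter-note triplet (3 notes) (three triplet quarters span one half) = 8; a full quarter-note triplet (3 notes) (three triplet quarters span one half) = 8.
Adding: 1 + 3 + 8 + 8 + 6 + 3 + 16 + 24 + 4 + 8 + 8 = 89.
89 ÷ 8 = 11 complete bars with 1 sixteenth note remaining.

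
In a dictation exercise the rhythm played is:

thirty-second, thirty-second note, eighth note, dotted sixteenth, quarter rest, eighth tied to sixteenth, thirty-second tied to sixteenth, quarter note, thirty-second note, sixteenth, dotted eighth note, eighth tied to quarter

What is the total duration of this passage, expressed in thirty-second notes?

Express everything in thirty-second notes: thirty-second = 1; thirty-second note = 1; eighth note = 4; dotted sixteenth = 3; quarter rest = 8; eighth tied to sixteenth (eighth + sixteenth) = 6; thirty-second tied to sixteenth (thirty-second + sixteenth) = 3; quarter note = 8; thirty-second note = 1; sixteenth = 2; dotted eighth note = 6; eighth tied to quarter (eighth + quarter) = 12.
Altogether 1 + 1 + 4 + 3 + 8 + 6 + 3 + 8 + 1 + 2 + 6 + 12 = 55 thirty-second notes.

55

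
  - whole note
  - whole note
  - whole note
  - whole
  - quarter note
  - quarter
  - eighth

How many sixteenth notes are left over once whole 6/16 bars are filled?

2

One bar of 6/16 = 3 eighth notes.
Working in eighth notes: whole note = 8; whole note = 8; whole note = 8; whole = 8; quarter note = 2; quarter = 2; eighth = 1.
Altogether 8 + 8 + 8 + 8 + 2 + 2 + 1 = 37.
37 ÷ 3 = 12 complete bars with 1 eighth note remaining = 2 sixteenth notes.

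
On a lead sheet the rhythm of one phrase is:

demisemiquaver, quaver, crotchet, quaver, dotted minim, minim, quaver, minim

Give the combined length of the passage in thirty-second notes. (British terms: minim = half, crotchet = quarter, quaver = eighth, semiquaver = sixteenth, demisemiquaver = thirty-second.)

77

In thirty-second notes: demisemiquaver = 1; quaver = 4; crotchet = 8; quaver = 4; dotted minim = 24; minim = 16; quaver = 4; minim = 16.
Adding: 1 + 4 + 8 + 4 + 24 + 16 + 4 + 16 = 77 thirty-second notes.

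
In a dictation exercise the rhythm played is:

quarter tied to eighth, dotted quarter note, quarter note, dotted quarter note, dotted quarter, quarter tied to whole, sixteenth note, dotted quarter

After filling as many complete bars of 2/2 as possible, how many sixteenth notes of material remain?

One bar of 2/2 = 16 sixteenth notes.
Convert each value to sixteenth notes: quarter tied to eighth (quarter + eighth) = 6; dotted quarter note = 6; quarter note = 4; dotted quarter note = 6; dotted quarter = 6; quarter tied to whole (quarter + whole) = 20; sixteenth note = 1; dotted quarter = 6.
Total: 6 + 6 + 4 + 6 + 6 + 20 + 1 + 6 = 55.
55 ÷ 16 = 3 complete bars with 7 sixteenth notes remaining.

7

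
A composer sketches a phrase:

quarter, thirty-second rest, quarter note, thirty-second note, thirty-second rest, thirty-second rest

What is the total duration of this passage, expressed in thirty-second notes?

20

Working in thirty-second notes: quarter = 8; thirty-second rest = 1; quarter note = 8; thirty-second note = 1; thirty-second rest = 1; thirty-second rest = 1.
Altogether 8 + 1 + 8 + 1 + 1 + 1 = 20 thirty-second notes.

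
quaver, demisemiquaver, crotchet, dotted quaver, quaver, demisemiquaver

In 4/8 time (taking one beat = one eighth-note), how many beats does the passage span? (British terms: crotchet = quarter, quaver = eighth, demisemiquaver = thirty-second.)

6

One eighth-note beat = 4 thirty-second notes.
Convert each value to thirty-second notes: quaver = 4; demisemiquaver = 1; crotchet = 8; dotted quaver = 6; quaver = 4; demisemiquaver = 1.
Altogether 4 + 1 + 8 + 6 + 4 + 1 = 24.
24 ÷ 4 = 6 beats.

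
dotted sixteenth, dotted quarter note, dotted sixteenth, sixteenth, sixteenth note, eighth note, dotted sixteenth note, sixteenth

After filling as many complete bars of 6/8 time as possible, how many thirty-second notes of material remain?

One bar of 6/8 = 24 thirty-second notes.
In thirty-second notes: dotted sixteenth = 3; dotted quarter note = 12; dotted sixteenth = 3; sixteenth = 2; sixteenth note = 2; eighth note = 4; dotted sixteenth note = 3; sixteenth = 2.
Altogether 3 + 12 + 3 + 2 + 2 + 4 + 3 + 2 = 31.
31 ÷ 24 = 1 complete bar with 7 thirty-second notes remaining.

7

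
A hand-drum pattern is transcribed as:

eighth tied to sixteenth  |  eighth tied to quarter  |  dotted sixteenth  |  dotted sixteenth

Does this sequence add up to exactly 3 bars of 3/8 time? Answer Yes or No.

No

One bar of 3/8 = 12 thirty-second notes, so 3 bars = 36.
Express everything in thirty-second notes: eighth tied to sixteenth (eighth + sixteenth) = 6; eighth tied to quarter (eighth + quarter) = 12; dotted sixteenth = 3; dotted sixteenth = 3.
Altogether 6 + 12 + 3 + 3 = 24.
24 falls short of 36, so the answer is No.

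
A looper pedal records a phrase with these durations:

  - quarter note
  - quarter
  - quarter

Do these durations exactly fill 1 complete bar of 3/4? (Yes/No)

Yes

One bar of 3/4 = 3 quarter notes.
Each duration in quarter notes: quarter note = 1; quarter = 1; quarter = 1.
Sum: 1 + 1 + 1 = 3.
3 equals 3, so the answer is Yes.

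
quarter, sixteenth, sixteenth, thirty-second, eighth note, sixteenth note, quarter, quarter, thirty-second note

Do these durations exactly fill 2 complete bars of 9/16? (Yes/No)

One bar of 9/16 = 18 thirty-second notes, so 2 bars = 36.
Working in thirty-second notes: quarter = 8; sixteenth = 2; sixteenth = 2; thirty-second = 1; eighth note = 4; sixteenth note = 2; quarter = 8; quarter = 8; thirty-second note = 1.
Altogether 8 + 2 + 2 + 1 + 4 + 2 + 8 + 8 + 1 = 36.
36 equals 36, so the answer is Yes.

Yes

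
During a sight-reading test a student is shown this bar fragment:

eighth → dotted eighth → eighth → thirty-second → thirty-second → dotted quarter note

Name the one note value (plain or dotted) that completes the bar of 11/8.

half note

The bar of 11/8 = 44 thirty-second notes.
Each duration in thirty-second notes: eighth = 4; dotted eighth = 6; eighth = 4; thirty-second = 1; thirty-second = 1; dotted quarter note = 12.
Total: 4 + 6 + 4 + 1 + 1 + 12 = 28.
Remaining: 44 − 28 = 16 thirty-second notes, which is a half note.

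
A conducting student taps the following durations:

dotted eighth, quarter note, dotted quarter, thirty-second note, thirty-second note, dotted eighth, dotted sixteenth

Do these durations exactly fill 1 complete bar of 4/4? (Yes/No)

No

One bar of 4/4 = 32 thirty-second notes.
Working in thirty-second notes: dotted eighth = 6; quarter note = 8; dotted quarter = 12; thirty-second note = 1; thirty-second note = 1; dotted eighth = 6; dotted sixteenth = 3.
Altogether 6 + 8 + 12 + 1 + 1 + 6 + 3 = 37.
37 exceeds 32, so the answer is No.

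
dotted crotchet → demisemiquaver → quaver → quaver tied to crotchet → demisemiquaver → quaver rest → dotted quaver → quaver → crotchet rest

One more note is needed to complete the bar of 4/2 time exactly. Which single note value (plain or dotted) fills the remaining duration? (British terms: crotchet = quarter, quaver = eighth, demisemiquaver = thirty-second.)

dotted quarter note

The bar of 4/2 = 64 thirty-second notes.
Each duration in thirty-second notes: dotted crotchet = 12; demisemiquaver = 1; quaver = 4; quaver tied to crotchet (quaver + crotchet) = 12; demisemiquaver = 1; quaver rest = 4; dotted quaver = 6; quaver = 4; crotchet rest = 8.
Adding: 12 + 1 + 4 + 12 + 1 + 4 + 6 + 4 + 8 = 52.
Remaining: 64 − 52 = 12 thirty-second notes, which is a dotted quarter note.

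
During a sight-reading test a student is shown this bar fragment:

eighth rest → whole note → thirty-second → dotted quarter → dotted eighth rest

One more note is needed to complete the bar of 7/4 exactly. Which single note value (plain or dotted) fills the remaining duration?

The bar of 7/4 = 56 thirty-second notes.
Express everything in thirty-second notes: eighth rest = 4; whole note = 32; thirty-second = 1; dotted quarter = 12; dotted eighth rest = 6.
Altogether 4 + 32 + 1 + 12 + 6 = 55.
Remaining: 56 − 55 = 1 thirty-second note, which is a thirty-second note.

thirty-second note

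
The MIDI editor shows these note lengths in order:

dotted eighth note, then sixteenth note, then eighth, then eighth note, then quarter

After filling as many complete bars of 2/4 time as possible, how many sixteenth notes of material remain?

One bar of 2/4 = 8 sixteenth notes.
Each duration in sixteenth notes: dotted eighth note = 3; sixteenth note = 1; eighth = 2; eighth note = 2; quarter = 4.
Altogether 3 + 1 + 2 + 2 + 4 = 12.
12 ÷ 8 = 1 complete bar with 4 sixteenth notes remaining.

4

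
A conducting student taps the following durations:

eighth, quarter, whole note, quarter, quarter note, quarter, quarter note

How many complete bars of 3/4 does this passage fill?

One bar of 3/4 = 6 eighth notes.
Working in eighth notes: eighth = 1; quarter = 2; whole note = 8; quarter = 2; quarter note = 2; quarter = 2; quarter note = 2.
Adding: 1 + 2 + 8 + 2 + 2 + 2 + 2 = 19.
19 ÷ 6 = 3 complete bars with 1 left over.

3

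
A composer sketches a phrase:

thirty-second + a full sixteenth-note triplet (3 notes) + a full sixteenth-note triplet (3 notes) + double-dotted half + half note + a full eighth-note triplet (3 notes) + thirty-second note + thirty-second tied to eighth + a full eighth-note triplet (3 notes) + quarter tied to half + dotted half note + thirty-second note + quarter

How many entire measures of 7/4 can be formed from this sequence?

One bar of 7/4 = 56 thirty-second notes.
Each duration in thirty-second notes: thirty-second = 1; a full sixteenth-note triplet (3 notes) (three triplet sixteenths span one eighth) = 4; a full sixteenth-note triplet (3 notes) (three triplet sixteenths span one eighth) = 4; double-dotted half = 28; half note = 16; a full eighth-note triplet (3 notes) (three triplet eighths span one quarter) = 8; thirty-second note = 1; thirty-second tied to eighth (thirty-second + eighth) = 5; a full eighth-note triplet (3 notes) (three triplet eighths span one quarter) = 8; quarter tied to half (quarter + half) = 24; dotted half note = 24; thirty-second note = 1; quarter = 8.
Sum: 1 + 4 + 4 + 28 + 16 + 8 + 1 + 5 + 8 + 24 + 24 + 1 + 8 = 132.
132 ÷ 56 = 2 complete bars with 20 left over.

2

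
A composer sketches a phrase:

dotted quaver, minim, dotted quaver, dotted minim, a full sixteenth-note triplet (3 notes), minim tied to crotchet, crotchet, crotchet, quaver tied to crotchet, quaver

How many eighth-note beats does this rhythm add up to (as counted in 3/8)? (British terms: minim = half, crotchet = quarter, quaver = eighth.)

One eighth-note beat = 2 sixteenth notes.
Each duration in sixteenth notes: dotted quaver = 3; minim = 8; dotted quaver = 3; dotted minim = 12; a full sixteenth-note triplet (3 notes) (three triplet sixteenths span one eighth) = 2; minim tied to crotchet (minim + crotchet) = 12; crotchet = 4; crotchet = 4; quaver tied to crotchet (quaver + crotchet) = 6; quaver = 2.
Total: 3 + 8 + 3 + 12 + 2 + 12 + 4 + 4 + 6 + 2 = 56.
56 ÷ 2 = 28 beats.

28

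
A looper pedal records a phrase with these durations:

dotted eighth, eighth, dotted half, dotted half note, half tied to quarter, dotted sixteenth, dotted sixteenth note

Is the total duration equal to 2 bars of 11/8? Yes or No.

One bar of 11/8 = 44 thirty-second notes, so 2 bars = 88.
In thirty-second notes: dotted eighth = 6; eighth = 4; dotted half = 24; dotted half note = 24; half tied to quarter (half + quarter) = 24; dotted sixteenth = 3; dotted sixteenth note = 3.
Adding: 6 + 4 + 24 + 24 + 24 + 3 + 3 = 88.
88 equals 88, so the answer is Yes.

Yes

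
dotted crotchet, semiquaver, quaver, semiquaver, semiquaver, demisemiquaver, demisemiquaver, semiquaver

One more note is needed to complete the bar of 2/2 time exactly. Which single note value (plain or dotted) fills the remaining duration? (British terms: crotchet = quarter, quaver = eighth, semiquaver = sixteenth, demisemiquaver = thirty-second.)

The bar of 2/2 = 32 thirty-second notes.
Express everything in thirty-second notes: dotted crotchet = 12; semiquaver = 2; quaver = 4; semiquaver = 2; semiquaver = 2; demisemiquaver = 1; demisemiquaver = 1; semiquaver = 2.
Total: 12 + 2 + 4 + 2 + 2 + 1 + 1 + 2 = 26.
Remaining: 32 − 26 = 6 thirty-second notes, which is a dotted eighth note.

dotted eighth note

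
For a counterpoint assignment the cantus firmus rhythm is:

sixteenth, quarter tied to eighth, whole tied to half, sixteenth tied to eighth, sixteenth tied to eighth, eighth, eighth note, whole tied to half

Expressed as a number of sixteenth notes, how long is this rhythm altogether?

Convert each value to sixteenth notes: sixteenth = 1; quarter tied to eighth (quarter + eighth) = 6; whole tied to half (whole + half) = 24; sixteenth tied to eighth (sixteenth + eighth) = 3; sixteenth tied to eighth (sixteenth + eighth) = 3; eighth = 2; eighth note = 2; whole tied to half (whole + half) = 24.
Altogether 1 + 6 + 24 + 3 + 3 + 2 + 2 + 24 = 65 sixteenth notes.

65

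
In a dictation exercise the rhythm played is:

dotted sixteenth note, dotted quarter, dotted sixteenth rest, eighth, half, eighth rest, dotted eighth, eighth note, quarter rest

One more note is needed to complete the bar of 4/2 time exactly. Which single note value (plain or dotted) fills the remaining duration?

eighth note

The bar of 4/2 = 64 thirty-second notes.
Each duration in thirty-second notes: dotted sixteenth note = 3; dotted quarter = 12; dotted sixteenth rest = 3; eighth = 4; half = 16; eighth rest = 4; dotted eighth = 6; eighth note = 4; quarter rest = 8.
Total: 3 + 12 + 3 + 4 + 16 + 4 + 6 + 4 + 8 = 60.
Remaining: 64 − 60 = 4 thirty-second notes, which is a eighth note.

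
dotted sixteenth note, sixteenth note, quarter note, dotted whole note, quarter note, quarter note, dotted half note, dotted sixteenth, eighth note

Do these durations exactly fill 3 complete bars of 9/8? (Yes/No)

Yes

One bar of 9/8 = 36 thirty-second notes, so 3 bars = 108.
Convert each value to thirty-second notes: dotted sixteenth note = 3; sixteenth note = 2; quarter note = 8; dotted whole note = 48; quarter note = 8; quarter note = 8; dotted half note = 24; dotted sixteenth = 3; eighth note = 4.
Total: 3 + 2 + 8 + 48 + 8 + 8 + 24 + 3 + 4 = 108.
108 equals 108, so the answer is Yes.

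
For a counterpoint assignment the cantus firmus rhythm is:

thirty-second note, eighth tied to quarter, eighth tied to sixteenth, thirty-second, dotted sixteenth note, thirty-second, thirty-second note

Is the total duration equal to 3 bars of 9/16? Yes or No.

No

One bar of 9/16 = 18 thirty-second notes, so 3 bars = 54.
Working in thirty-second notes: thirty-second note = 1; eighth tied to quarter (eighth + quarter) = 12; eighth tied to sixteenth (eighth + sixteenth) = 6; thirty-second = 1; dotted sixteenth note = 3; thirty-second = 1; thirty-second note = 1.
Total: 1 + 12 + 6 + 1 + 3 + 1 + 1 = 25.
25 falls short of 54, so the answer is No.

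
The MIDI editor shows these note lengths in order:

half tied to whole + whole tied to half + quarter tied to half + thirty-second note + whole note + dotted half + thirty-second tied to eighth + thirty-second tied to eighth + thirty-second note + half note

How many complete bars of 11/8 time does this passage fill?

One bar of 11/8 = 44 thirty-second notes.
Express everything in thirty-second notes: half tied to whole (half + whole) = 48; whole tied to half (whole + half) = 48; quarter tied to half (quarter + half) = 24; thirty-second note = 1; whole note = 32; dotted half = 24; thirty-second tied to eighth (thirty-second + eighth) = 5; thirty-second tied to eighth (thirty-second + eighth) = 5; thirty-second note = 1; half note = 16.
Adding: 48 + 48 + 24 + 1 + 32 + 24 + 5 + 5 + 1 + 16 = 204.
204 ÷ 44 = 4 complete bars with 28 left over.

4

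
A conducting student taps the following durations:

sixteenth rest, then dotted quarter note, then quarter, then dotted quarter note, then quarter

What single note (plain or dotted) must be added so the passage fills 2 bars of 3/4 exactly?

dotted eighth note

2 bars of 3/4 = 24 sixteenth notes.
Express everything in sixteenth notes: sixteenth rest = 1; dotted quarter note = 6; quarter = 4; dotted quarter note = 6; quarter = 4.
Sum: 1 + 6 + 4 + 6 + 4 = 21.
Remaining: 24 − 21 = 3 sixteenth notes, which is a dotted eighth note.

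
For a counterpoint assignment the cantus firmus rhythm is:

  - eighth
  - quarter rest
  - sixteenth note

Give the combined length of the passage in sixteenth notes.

Each duration in sixteenth notes: eighth = 2; quarter rest = 4; sixteenth note = 1.
Total: 2 + 4 + 1 = 7 sixteenth notes.

7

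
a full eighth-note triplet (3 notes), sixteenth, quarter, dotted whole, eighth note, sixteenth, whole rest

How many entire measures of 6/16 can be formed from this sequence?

One bar of 6/16 = 6 sixteenth notes.
Convert each value to sixteenth notes: a full eighth-note triplet (3 notes) (three triplet eighths span one quarter) = 4; sixteenth = 1; quarter = 4; dotted whole = 24; eighth note = 2; sixteenth = 1; whole rest = 16.
Total: 4 + 1 + 4 + 24 + 2 + 1 + 16 = 52.
52 ÷ 6 = 8 complete bars with 4 left over.

8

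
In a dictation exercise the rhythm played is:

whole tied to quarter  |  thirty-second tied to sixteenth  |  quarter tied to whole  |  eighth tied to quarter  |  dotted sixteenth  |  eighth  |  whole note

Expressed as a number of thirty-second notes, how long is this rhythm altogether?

134

Working in thirty-second notes: whole tied to quarter (whole + quarter) = 40; thirty-second tied to sixteenth (thirty-second + sixteenth) = 3; quarter tied to whole (quarter + whole) = 40; eighth tied to quarter (eighth + quarter) = 12; dotted sixteenth = 3; eighth = 4; whole note = 32.
Total: 40 + 3 + 40 + 12 + 3 + 4 + 32 = 134 thirty-second notes.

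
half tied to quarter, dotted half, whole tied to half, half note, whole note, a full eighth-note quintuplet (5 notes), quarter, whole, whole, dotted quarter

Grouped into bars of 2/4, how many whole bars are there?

One bar of 2/4 = 4 eighth notes.
Each duration in eighth notes: half tied to quarter (half + quarter) = 6; dotted half = 6; whole tied to half (whole + half) = 12; half note = 4; whole note = 8; a full eighth-note quintuplet (5 notes) (five quintuplet eighths span one half) = 4; quarter = 2; whole = 8; whole = 8; dotted quarter = 3.
Sum: 6 + 6 + 12 + 4 + 8 + 4 + 2 + 8 + 8 + 3 = 61.
61 ÷ 4 = 15 complete bars with 1 left over.

15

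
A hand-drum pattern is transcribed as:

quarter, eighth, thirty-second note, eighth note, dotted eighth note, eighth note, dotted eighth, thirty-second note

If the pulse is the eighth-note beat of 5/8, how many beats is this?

One eighth-note beat = 4 thirty-second notes.
Convert each value to thirty-second notes: quarter = 8; eighth = 4; thirty-second note = 1; eighth note = 4; dotted eighth note = 6; eighth note = 4; dotted eighth = 6; thirty-second note = 1.
Total: 8 + 4 + 1 + 4 + 6 + 4 + 6 + 1 = 34.
34 ÷ 4 = 8.5 beats.

8.5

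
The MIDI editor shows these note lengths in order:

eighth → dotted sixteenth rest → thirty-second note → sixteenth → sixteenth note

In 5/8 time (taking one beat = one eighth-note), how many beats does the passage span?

One eighth-note beat = 4 thirty-second notes.
Each duration in thirty-second notes: eighth = 4; dotted sixteenth rest = 3; thirty-second note = 1; sixteenth = 2; sixteenth note = 2.
Adding: 4 + 3 + 1 + 2 + 2 = 12.
12 ÷ 4 = 3 beats.

3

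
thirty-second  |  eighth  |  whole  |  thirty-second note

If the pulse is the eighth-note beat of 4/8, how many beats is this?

One eighth-note beat = 4 thirty-second notes.
Express everything in thirty-second notes: thirty-second = 1; eighth = 4; whole = 32; thirty-second note = 1.
Altogether 1 + 4 + 32 + 1 = 38.
38 ÷ 4 = 9.5 beats.

9.5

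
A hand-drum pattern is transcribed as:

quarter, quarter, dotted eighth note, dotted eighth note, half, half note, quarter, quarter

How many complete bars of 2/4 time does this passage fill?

One bar of 2/4 = 8 sixteenth notes.
Convert each value to sixteenth notes: quarter = 4; quarter = 4; dotted eighth note = 3; dotted eighth note = 3; half = 8; half note = 8; quarter = 4; quarter = 4.
Altogether 4 + 4 + 3 + 3 + 8 + 8 + 4 + 4 = 38.
38 ÷ 8 = 4 complete bars with 6 left over.

4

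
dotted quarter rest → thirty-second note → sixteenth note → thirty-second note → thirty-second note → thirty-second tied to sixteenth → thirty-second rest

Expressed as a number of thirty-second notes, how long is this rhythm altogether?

21

Express everything in thirty-second notes: dotted quarter rest = 12; thirty-second note = 1; sixteenth note = 2; thirty-second note = 1; thirty-second note = 1; thirty-second tied to sixteenth (thirty-second + sixteenth) = 3; thirty-second rest = 1.
Altogether 12 + 1 + 2 + 1 + 1 + 3 + 1 = 21 thirty-second notes.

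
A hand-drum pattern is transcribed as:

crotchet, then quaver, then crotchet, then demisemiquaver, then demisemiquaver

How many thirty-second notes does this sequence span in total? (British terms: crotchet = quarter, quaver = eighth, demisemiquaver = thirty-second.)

Express everything in thirty-second notes: crotchet = 8; quaver = 4; crotchet = 8; demisemiquaver = 1; demisemiquaver = 1.
Altogether 8 + 4 + 8 + 1 + 1 = 22 thirty-second notes.

22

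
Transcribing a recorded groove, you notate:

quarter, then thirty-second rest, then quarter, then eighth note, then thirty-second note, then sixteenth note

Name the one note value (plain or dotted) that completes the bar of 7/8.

The bar of 7/8 = 28 thirty-second notes.
In thirty-second notes: quarter = 8; thirty-second rest = 1; quarter = 8; eighth note = 4; thirty-second note = 1; sixteenth note = 2.
Total: 8 + 1 + 8 + 4 + 1 + 2 = 24.
Remaining: 28 − 24 = 4 thirty-second notes, which is a eighth note.

eighth note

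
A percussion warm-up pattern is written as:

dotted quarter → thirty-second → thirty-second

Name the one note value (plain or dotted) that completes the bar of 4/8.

sixteenth note

The bar of 4/8 = 16 thirty-second notes.
Working in thirty-second notes: dotted quarter = 12; thirty-second = 1; thirty-second = 1.
Adding: 12 + 1 + 1 = 14.
Remaining: 16 − 14 = 2 thirty-second notes, which is a sixteenth note.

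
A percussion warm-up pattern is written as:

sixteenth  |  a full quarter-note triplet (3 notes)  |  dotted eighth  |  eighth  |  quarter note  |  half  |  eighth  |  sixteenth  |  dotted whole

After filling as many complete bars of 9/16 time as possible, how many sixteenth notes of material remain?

One bar of 9/16 = 9 sixteenth notes.
Each duration in sixteenth notes: sixteenth = 1; a full quarter-note triplet (3 notes) (three triplet quarters span one half) = 8; dotted eighth = 3; eighth = 2; quarter note = 4; half = 8; eighth = 2; sixteenth = 1; dotted whole = 24.
Sum: 1 + 8 + 3 + 2 + 4 + 8 + 2 + 1 + 24 = 53.
53 ÷ 9 = 5 complete bars with 8 sixteenth notes remaining.

8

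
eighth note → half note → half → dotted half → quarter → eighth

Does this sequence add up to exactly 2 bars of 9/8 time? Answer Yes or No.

One bar of 9/8 = 9 eighth notes, so 2 bars = 18.
Express everything in eighth notes: eighth note = 1; half note = 4; half = 4; dotted half = 6; quarter = 2; eighth = 1.
Adding: 1 + 4 + 4 + 6 + 2 + 1 = 18.
18 equals 18, so the answer is Yes.

Yes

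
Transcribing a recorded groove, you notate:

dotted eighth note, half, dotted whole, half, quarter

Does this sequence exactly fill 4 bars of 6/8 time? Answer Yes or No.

One bar of 6/8 = 12 sixteenth notes, so 4 bars = 48.
Express everything in sixteenth notes: dotted eighth note = 3; half = 8; dotted whole = 24; half = 8; quarter = 4.
Total: 3 + 8 + 24 + 8 + 4 = 47.
47 falls short of 48, so the answer is No.

No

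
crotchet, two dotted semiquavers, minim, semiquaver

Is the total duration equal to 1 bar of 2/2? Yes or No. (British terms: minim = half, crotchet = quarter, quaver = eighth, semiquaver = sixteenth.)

Yes

One bar of 2/2 = 32 thirty-second notes.
Convert each value to thirty-second notes: crotchet = 8; dotted semiquaver = 3; dotted semiquaver = 3; minim = 16; semiquaver = 2.
Total: 8 + 3 + 3 + 16 + 2 = 32.
32 equals 32, so the answer is Yes.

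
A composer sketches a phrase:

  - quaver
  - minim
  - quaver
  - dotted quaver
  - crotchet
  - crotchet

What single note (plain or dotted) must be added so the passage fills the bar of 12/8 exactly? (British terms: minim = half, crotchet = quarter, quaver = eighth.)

sixteenth note

The bar of 12/8 = 24 sixteenth notes.
Working in sixteenth notes: quaver = 2; minim = 8; quaver = 2; dotted quaver = 3; crotchet = 4; crotchet = 4.
Adding: 2 + 8 + 2 + 3 + 4 + 4 = 23.
Remaining: 24 − 23 = 1 sixteenth note, which is a sixteenth note.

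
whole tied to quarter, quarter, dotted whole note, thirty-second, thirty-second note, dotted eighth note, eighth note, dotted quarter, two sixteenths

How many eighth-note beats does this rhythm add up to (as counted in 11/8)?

One eighth-note beat = 4 thirty-second notes.
Each duration in thirty-second notes: whole tied to quarter (whole + quarter) = 40; quarter = 8; dotted whole note = 48; thirty-second = 1; thirty-second note = 1; dotted eighth note = 6; eighth note = 4; dotted quarter = 12; sixteenth = 2; sixteenth = 2.
Total: 40 + 8 + 48 + 1 + 1 + 6 + 4 + 12 + 2 + 2 = 124.
124 ÷ 4 = 31 beats.

31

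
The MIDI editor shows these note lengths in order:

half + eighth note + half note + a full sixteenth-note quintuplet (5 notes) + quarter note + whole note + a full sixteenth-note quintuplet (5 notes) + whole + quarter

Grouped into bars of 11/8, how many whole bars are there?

3

One bar of 11/8 = 11 eighth notes.
Convert each value to eighth notes: half = 4; eighth note = 1; half note = 4; a full sixteenth-note quintuplet (5 notes) (five quintuplet sixteenths span one quarter) = 2; quarter note = 2; whole note = 8; a full sixteenth-note quintuplet (5 notes) (five quintuplet sixteenths span one quarter) = 2; whole = 8; quarter = 2.
Sum: 4 + 1 + 4 + 2 + 2 + 8 + 2 + 8 + 2 = 33.
33 ÷ 11 = 3 complete bars with 0 left over.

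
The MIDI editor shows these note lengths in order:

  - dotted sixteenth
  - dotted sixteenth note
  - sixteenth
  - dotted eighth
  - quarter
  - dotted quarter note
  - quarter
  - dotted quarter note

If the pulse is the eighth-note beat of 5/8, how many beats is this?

One eighth-note beat = 4 thirty-second notes.
Convert each value to thirty-second notes: dotted sixteenth = 3; dotted sixteenth note = 3; sixteenth = 2; dotted eighth = 6; quarter = 8; dotted quarter note = 12; quarter = 8; dotted quarter note = 12.
Total: 3 + 3 + 2 + 6 + 8 + 12 + 8 + 12 = 54.
54 ÷ 4 = 13.5 beats.

13.5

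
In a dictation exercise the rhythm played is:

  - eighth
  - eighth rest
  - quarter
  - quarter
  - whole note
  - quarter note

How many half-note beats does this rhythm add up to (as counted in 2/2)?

4

One half-note beat = 4 eighth notes.
In eighth notes: eighth = 1; eighth rest = 1; quarter = 2; quarter = 2; whole note = 8; quarter note = 2.
Adding: 1 + 1 + 2 + 2 + 8 + 2 = 16.
16 ÷ 4 = 4 beats.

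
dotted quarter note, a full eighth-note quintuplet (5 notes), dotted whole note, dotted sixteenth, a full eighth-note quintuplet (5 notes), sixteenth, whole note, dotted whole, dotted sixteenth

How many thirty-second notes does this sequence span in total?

Express everything in thirty-second notes: dotted quarter note = 12; a full eighth-note quintuplet (5 notes) (five quintuplet eighths span one half) = 16; dotted whole note = 48; dotted sixteenth = 3; a full eighth-note quintuplet (5 notes) (five quintuplet eighths span one half) = 16; sixteenth = 2; whole note = 32; dotted whole = 48; dotted sixteenth = 3.
Altogether 12 + 16 + 48 + 3 + 16 + 2 + 32 + 48 + 3 = 180 thirty-second notes.

180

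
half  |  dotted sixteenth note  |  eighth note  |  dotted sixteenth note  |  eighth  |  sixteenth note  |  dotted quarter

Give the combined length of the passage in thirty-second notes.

44

In thirty-second notes: half = 16; dotted sixteenth note = 3; eighth note = 4; dotted sixteenth note = 3; eighth = 4; sixteenth note = 2; dotted quarter = 12.
Total: 16 + 3 + 4 + 3 + 4 + 2 + 12 = 44 thirty-second notes.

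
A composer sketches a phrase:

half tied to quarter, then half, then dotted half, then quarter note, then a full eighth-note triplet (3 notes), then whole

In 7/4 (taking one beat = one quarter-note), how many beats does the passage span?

14

One quarter-note beat = 2 eighth notes.
Convert each value to eighth notes: half tied to quarter (half + quarter) = 6; half = 4; dotted half = 6; quarter note = 2; a full eighth-note triplet (3 notes) (three triplet eighths span one quarter) = 2; whole = 8.
Total: 6 + 4 + 6 + 2 + 2 + 8 = 28.
28 ÷ 2 = 14 beats.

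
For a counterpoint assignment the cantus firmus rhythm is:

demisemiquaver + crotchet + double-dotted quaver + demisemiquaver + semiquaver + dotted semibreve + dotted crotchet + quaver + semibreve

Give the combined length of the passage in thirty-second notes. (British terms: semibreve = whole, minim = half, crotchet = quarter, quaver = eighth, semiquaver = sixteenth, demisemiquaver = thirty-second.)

Express everything in thirty-second notes: demisemiquaver = 1; crotchet = 8; double-dotted quaver = 7; demisemiquaver = 1; semiquaver = 2; dotted semibreve = 48; dotted crotchet = 12; quaver = 4; semibreve = 32.
Sum: 1 + 8 + 7 + 1 + 2 + 48 + 12 + 4 + 32 = 115 thirty-second notes.

115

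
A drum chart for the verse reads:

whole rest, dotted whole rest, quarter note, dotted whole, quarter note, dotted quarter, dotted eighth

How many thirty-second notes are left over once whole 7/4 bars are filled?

50

One bar of 7/4 = 28 sixteenth notes.
Each duration in sixteenth notes: whole rest = 16; dotted whole rest = 24; quarter note = 4; dotted whole = 24; quarter note = 4; dotted quarter = 6; dotted eighth = 3.
Sum: 16 + 24 + 4 + 24 + 4 + 6 + 3 = 81.
81 ÷ 28 = 2 complete bars with 25 sixteenth notes remaining = 50 thirty-second notes.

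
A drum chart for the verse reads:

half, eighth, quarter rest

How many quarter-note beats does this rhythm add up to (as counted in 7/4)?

One quarter-note beat = 2 eighth notes.
Convert each value to eighth notes: half = 4; eighth = 1; quarter rest = 2.
Sum: 4 + 1 + 2 = 7.
7 ÷ 2 = 3.5 beats.

3.5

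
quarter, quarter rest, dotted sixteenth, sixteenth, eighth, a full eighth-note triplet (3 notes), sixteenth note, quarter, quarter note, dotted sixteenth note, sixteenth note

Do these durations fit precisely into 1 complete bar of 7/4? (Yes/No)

One bar of 7/4 = 56 thirty-second notes.
Working in thirty-second notes: quarter = 8; quarter rest = 8; dotted sixteenth = 3; sixteenth = 2; eighth = 4; a full eighth-note triplet (3 notes) (three triplet eighths span one quarter) = 8; sixteenth note = 2; quarter = 8; quarter note = 8; dotted sixteenth note = 3; sixteenth note = 2.
Sum: 8 + 8 + 3 + 2 + 4 + 8 + 2 + 8 + 8 + 3 + 2 = 56.
56 equals 56, so the answer is Yes.

Yes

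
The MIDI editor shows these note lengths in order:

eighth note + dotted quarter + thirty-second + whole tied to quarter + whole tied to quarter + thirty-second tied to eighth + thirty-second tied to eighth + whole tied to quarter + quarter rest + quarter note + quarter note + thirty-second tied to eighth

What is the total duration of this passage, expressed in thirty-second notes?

176

Working in thirty-second notes: eighth note = 4; dotted quarter = 12; thirty-second = 1; whole tied to quarter (whole + quarter) = 40; whole tied to quarter (whole + quarter) = 40; thirty-second tied to eighth (thirty-second + eighth) = 5; thirty-second tied to eighth (thirty-second + eighth) = 5; whole tied to quarter (whole + quarter) = 40; quarter rest = 8; quarter note = 8; quarter note = 8; thirty-second tied to eighth (thirty-second + eighth) = 5.
Altogether 4 + 12 + 1 + 40 + 40 + 5 + 5 + 40 + 8 + 8 + 8 + 5 = 176 thirty-second notes.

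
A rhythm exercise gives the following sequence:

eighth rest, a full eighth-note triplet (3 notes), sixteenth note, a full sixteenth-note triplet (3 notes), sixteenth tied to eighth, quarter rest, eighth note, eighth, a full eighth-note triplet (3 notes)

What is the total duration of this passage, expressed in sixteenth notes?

24

Convert each value to sixteenth notes: eighth rest = 2; a full eighth-note triplet (3 notes) (three triplet eighths span one quarter) = 4; sixteenth note = 1; a full sixteenth-note triplet (3 notes) (three triplet sixteenths span one eighth) = 2; sixteenth tied to eighth (sixteenth + eighth) = 3; quarter rest = 4; eighth note = 2; eighth = 2; a full eighth-note triplet (3 notes) (three triplet eighths span one quarter) = 4.
Total: 2 + 4 + 1 + 2 + 3 + 4 + 2 + 2 + 4 = 24 sixteenth notes.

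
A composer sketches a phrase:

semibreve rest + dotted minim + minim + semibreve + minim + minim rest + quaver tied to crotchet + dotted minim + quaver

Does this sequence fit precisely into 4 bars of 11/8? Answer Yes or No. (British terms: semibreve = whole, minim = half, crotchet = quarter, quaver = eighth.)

One bar of 11/8 = 11 eighth notes, so 4 bars = 44.
Each duration in eighth notes: semibreve rest = 8; dotted minim = 6; minim = 4; semibreve = 8; minim = 4; minim rest = 4; quaver tied to crotchet (quaver + crotchet) = 3; dotted minim = 6; quaver = 1.
Total: 8 + 6 + 4 + 8 + 4 + 4 + 3 + 6 + 1 = 44.
44 equals 44, so the answer is Yes.

Yes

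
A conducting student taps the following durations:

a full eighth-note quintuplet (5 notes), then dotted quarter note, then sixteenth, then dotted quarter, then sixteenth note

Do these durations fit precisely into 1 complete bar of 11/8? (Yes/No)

One bar of 11/8 = 22 sixteenth notes.
Convert each value to sixteenth notes: a full eighth-note quintuplet (5 notes) (five quintuplet eighths span one half) = 8; dotted quarter note = 6; sixteenth = 1; dotted quarter = 6; sixteenth note = 1.
Adding: 8 + 6 + 1 + 6 + 1 = 22.
22 equals 22, so the answer is Yes.

Yes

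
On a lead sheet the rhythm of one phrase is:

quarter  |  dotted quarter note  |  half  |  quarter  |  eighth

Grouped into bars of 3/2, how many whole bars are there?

One bar of 3/2 = 12 eighth notes.
Convert each value to eighth notes: quarter = 2; dotted quarter note = 3; half = 4; quarter = 2; eighth = 1.
Sum: 2 + 3 + 4 + 2 + 1 = 12.
12 ÷ 12 = 1 complete bar with 0 left over.

1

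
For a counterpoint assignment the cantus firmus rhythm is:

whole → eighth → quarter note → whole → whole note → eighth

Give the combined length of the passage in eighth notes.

Express everything in eighth notes: whole = 8; eighth = 1; quarter note = 2; whole = 8; whole note = 8; eighth = 1.
Altogether 8 + 1 + 2 + 8 + 8 + 1 = 28 eighth notes.

28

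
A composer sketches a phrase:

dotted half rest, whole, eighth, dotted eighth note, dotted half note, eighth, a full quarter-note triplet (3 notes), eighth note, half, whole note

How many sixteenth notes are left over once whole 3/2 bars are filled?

9

One bar of 3/2 = 24 sixteenth notes.
Convert each value to sixteenth notes: dotted half rest = 12; whole = 16; eighth = 2; dotted eighth note = 3; dotted half note = 12; eighth = 2; a full quarter-note triplet (3 notes) (three triplet quarters span one half) = 8; eighth note = 2; half = 8; whole note = 16.
Adding: 12 + 16 + 2 + 3 + 12 + 2 + 8 + 2 + 8 + 16 = 81.
81 ÷ 24 = 3 complete bars with 9 sixteenth notes remaining.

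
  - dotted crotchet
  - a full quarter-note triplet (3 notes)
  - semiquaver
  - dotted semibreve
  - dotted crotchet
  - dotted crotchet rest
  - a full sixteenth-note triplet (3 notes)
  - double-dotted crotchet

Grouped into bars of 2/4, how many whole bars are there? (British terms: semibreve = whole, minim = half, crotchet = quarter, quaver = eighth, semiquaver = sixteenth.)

7

One bar of 2/4 = 8 sixteenth notes.
Working in sixteenth notes: dotted crotchet = 6; a full quarter-note triplet (3 notes) (three triplet quarters span one half) = 8; semiquaver = 1; dotted semibreve = 24; dotted crotchet = 6; dotted crotchet rest = 6; a full sixteenth-note triplet (3 notes) (three triplet sixteenths span one eighth) = 2; double-dotted crotchet = 7.
Adding: 6 + 8 + 1 + 24 + 6 + 6 + 2 + 7 = 60.
60 ÷ 8 = 7 complete bars with 4 left over.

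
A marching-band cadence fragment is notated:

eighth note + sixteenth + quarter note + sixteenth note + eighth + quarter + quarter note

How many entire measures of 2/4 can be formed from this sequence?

One bar of 2/4 = 8 sixteenth notes.
Working in sixteenth notes: eighth note = 2; sixteenth = 1; quarter note = 4; sixteenth note = 1; eighth = 2; quarter = 4; quarter note = 4.
Total: 2 + 1 + 4 + 1 + 2 + 4 + 4 = 18.
18 ÷ 8 = 2 complete bars with 2 left over.

2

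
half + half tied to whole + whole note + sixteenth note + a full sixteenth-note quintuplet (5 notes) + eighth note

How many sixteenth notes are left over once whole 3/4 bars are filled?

One bar of 3/4 = 12 sixteenth notes.
Convert each value to sixteenth notes: half = 8; half tied to whole (half + whole) = 24; whole note = 16; sixteenth note = 1; a full sixteenth-note quintuplet (5 notes) (five quintuplet sixteenths span one quarter) = 4; eighth note = 2.
Sum: 8 + 24 + 16 + 1 + 4 + 2 = 55.
55 ÷ 12 = 4 complete bars with 7 sixteenth notes remaining.

7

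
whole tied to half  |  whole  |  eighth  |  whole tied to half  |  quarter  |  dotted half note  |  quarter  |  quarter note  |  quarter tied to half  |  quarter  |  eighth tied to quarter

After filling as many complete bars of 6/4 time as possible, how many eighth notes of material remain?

8

One bar of 6/4 = 12 eighth notes.
In eighth notes: whole tied to half (whole + half) = 12; whole = 8; eighth = 1; whole tied to half (whole + half) = 12; quarter = 2; dotted half note = 6; quarter = 2; quarter note = 2; quarter tied to half (quarter + half) = 6; quarter = 2; eighth tied to quarter (eighth + quarter) = 3.
Sum: 12 + 8 + 1 + 12 + 2 + 6 + 2 + 2 + 6 + 2 + 3 = 56.
56 ÷ 12 = 4 complete bars with 8 eighth notes remaining.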